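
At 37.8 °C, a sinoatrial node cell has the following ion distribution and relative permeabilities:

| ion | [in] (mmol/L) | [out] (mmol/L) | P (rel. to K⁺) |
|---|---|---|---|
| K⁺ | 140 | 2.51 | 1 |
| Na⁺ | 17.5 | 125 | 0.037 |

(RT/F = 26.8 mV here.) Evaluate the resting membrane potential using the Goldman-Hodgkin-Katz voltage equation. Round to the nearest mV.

Vm = 26.8 · ln[(Σ P·[cation]ₒ + Σ P·[anion]ᵢ) / (Σ P·[cation]ᵢ + Σ P·[anion]ₒ)]
Numerator = 1×2.51 + 0.037×125 = 7.135
Denominator = 1×140 + 0.037×17.5 = 140.6
Vm = 26.8 · ln(0.05073) = 26.8 × (-2.9812) = -79.90 mV

-80 mV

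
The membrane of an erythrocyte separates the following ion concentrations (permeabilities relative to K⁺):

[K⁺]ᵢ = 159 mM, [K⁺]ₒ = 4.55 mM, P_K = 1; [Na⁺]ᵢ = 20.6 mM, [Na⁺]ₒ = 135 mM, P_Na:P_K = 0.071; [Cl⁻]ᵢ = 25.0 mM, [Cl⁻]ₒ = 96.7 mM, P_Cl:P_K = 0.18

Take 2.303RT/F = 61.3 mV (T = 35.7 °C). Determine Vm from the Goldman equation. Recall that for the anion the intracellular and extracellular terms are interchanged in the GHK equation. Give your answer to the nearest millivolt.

Vm = 61.3 · log₁₀[(Σ P·[cation]ₒ + Σ P·[anion]ᵢ) / (Σ P·[cation]ᵢ + Σ P·[anion]ₒ)]
Numerator = 1×4.55 + 0.071×135 + 0.18×25.0 = 18.63
Denominator = 1×159 + 0.071×20.6 + 0.18×96.7 = 177.9
Vm = 61.3 · log₁₀(0.10477) = 61.3 × (-0.9798) = -60.06 mV

-60 mV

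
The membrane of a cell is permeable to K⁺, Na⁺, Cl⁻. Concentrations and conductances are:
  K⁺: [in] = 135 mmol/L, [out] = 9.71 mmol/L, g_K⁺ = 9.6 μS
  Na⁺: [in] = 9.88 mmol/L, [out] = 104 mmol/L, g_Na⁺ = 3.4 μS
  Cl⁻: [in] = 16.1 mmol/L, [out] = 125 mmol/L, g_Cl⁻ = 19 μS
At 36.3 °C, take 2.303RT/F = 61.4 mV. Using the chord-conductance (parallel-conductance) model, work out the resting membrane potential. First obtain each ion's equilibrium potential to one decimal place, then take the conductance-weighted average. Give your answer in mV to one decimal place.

-46.9 mV

E_K⁺ = (61.4/1)·log₁₀(9.71/135) = -70.2 mV
E_Na⁺ = (61.4/1)·log₁₀(104/9.88) = 62.8 mV
E_Cl⁻ = (61.4/-1)·log₁₀(125/16.1) = -54.7 mV
Vm = (Σ gᵢEᵢ)/(Σ gᵢ) = (9.6·-70.2 + 3.4·62.8 + 19·-54.7) / (9.6 + 3.4 + 19)
= -1499.70 / 32 = -46.87 mV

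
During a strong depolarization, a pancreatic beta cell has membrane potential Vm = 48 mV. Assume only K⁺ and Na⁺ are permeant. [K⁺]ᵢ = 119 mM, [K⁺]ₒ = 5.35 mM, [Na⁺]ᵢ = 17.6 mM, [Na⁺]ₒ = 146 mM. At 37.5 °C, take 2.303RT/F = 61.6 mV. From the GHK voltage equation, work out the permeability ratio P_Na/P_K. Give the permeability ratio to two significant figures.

18

Let α = P_Na/P_K. GHK: Vm = 61.6·log₁₀[(Kₒ + α·Naₒ)/(Kᵢ + α·Naᵢ)].
10^(Vm/61.6) = 10^(48.0/61.6) = 6.0148
So 6.0148·(Kᵢ + α·Naᵢ) = Kₒ + α·Naₒ → α = (6.0148·119.0 − 5.35) / (146.0 − 6.0148·17.6)
α = (715.8 − 5.35) / (146.0 − 105.9) = 710.4/40.14 = 17.7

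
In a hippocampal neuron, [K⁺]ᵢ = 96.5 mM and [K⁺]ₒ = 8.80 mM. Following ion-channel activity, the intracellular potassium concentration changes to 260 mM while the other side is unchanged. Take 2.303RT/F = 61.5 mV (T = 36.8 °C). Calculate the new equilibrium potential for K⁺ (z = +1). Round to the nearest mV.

-90 mV

After the shift: [K⁺]_out = 8.80, [K⁺]_in = 260 mM.
E_new = (61.5/1)·log₁₀(8.80/260) = 61.50 · (-1.4705) = -90.44 mV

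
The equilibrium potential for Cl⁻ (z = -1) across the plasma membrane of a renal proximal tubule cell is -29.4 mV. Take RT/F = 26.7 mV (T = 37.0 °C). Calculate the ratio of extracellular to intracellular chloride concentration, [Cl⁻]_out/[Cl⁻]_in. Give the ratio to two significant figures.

ln([out]/[in]) = E·z/(26.7) = -29.4 × -1 / 26.7 = 1.1011
[out]/[in] = e^(1.1011) = 3.008

3.0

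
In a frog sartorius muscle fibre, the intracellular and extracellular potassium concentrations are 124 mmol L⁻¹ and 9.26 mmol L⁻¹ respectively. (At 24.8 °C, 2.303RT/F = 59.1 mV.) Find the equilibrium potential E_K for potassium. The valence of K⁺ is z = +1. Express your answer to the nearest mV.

E = (59.1/z) · log₁₀([K⁺]_out/[K⁺]_in) with z = +1.
= (59.1/1) · log₁₀(9.26/124) = 59.10 · log₁₀(0.07468)
= 59.10 · (-1.1268) = -66.59 mV

-67 mV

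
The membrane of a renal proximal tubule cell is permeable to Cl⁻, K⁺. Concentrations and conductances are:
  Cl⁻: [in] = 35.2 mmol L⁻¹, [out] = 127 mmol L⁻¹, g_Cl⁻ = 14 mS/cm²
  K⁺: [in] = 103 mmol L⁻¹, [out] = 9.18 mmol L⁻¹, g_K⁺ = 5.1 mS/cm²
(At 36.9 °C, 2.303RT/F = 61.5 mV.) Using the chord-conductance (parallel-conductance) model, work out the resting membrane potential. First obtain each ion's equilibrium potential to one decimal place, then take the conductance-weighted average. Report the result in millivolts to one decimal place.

-42.4 mV

E_Cl⁻ = (61.5/-1)·log₁₀(127/35.2) = -34.3 mV
E_K⁺ = (61.5/1)·log₁₀(9.18/103) = -64.6 mV
Vm = (Σ gᵢEᵢ)/(Σ gᵢ) = (14·-34.3 + 5.1·-64.6) / (14 + 5.1)
= -809.66 / 19.1 = -42.39 mV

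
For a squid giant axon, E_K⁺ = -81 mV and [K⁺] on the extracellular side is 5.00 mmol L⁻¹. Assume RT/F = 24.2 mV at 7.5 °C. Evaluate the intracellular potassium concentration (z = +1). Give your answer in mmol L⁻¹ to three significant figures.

142 mmol L⁻¹

Nernst: E = (24.2/1) · ln([out]/[in]), so ln([out]/[in]) = -81.0 × 1 / 24.2 = -3.3471.
[out]/[in] = e^(-3.3471) = 0.03519.
[in] = 5.00 / 0.03519 = 142.1 mmol L⁻¹.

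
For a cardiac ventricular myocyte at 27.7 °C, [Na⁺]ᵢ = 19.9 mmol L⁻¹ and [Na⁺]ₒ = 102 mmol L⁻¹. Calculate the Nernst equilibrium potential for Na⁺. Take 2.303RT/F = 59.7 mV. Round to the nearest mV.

E = (59.7/z) · log₁₀([Na⁺]_out/[Na⁺]_in) with z = +1.
= (59.7/1) · log₁₀(102/19.9) = 59.70 · log₁₀(5.126)
= 59.70 · (0.7097) = 42.37 mV

42 mV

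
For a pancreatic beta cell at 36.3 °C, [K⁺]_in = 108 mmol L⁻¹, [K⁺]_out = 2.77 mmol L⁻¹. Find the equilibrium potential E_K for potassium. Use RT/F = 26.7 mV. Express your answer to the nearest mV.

E = (26.7/z) · ln([K⁺]_out/[K⁺]_in) with z = +1.
= (26.7/1) · ln(2.77/108) = 26.70 · ln(0.02565)
= 26.70 · (-3.6633) = -97.81 mV

-98 mV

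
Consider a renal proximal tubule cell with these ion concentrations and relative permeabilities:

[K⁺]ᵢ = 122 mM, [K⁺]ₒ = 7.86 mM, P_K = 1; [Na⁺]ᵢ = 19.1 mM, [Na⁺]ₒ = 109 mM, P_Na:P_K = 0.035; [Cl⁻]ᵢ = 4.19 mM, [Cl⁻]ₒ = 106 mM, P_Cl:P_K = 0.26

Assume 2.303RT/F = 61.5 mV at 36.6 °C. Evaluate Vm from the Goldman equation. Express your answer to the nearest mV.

Vm = 61.5 · log₁₀[(Σ P·[cation]ₒ + Σ P·[anion]ᵢ) / (Σ P·[cation]ᵢ + Σ P·[anion]ₒ)]
Numerator = 1×7.86 + 0.035×109 + 0.26×4.19 = 12.76
Denominator = 1×122 + 0.035×19.1 + 0.26×106 = 150.2
Vm = 61.5 · log₁₀(0.084967) = 61.5 × (-1.0708) = -65.85 mV

-66 mV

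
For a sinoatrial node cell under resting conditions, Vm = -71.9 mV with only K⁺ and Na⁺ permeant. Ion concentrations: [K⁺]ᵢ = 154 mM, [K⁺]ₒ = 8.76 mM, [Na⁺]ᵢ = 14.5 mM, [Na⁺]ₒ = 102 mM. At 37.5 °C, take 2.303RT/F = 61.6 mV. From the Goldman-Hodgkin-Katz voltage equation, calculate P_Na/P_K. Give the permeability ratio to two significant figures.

Let α = P_Na/P_K. GHK: Vm = 61.6·log₁₀[(Kₒ + α·Naₒ)/(Kᵢ + α·Naᵢ)].
10^(Vm/61.6) = 10^(-71.9/61.6) = 0.068044
So 0.068044·(Kᵢ + α·Naᵢ) = Kₒ + α·Naₒ → α = (0.068044·154.0 − 8.76) / (102.0 − 0.068044·14.5)
α = (10.48 − 8.76) / (102.0 − 0.9866) = 1.719/101 = 0.01702

0.017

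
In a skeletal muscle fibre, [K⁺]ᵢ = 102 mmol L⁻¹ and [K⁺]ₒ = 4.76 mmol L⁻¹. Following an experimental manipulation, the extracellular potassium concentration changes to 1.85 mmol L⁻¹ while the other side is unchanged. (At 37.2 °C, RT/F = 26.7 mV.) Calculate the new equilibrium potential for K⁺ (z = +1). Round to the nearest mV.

-107 mV

After the shift: [K⁺]_out = 1.85, [K⁺]_in = 102 mmol L⁻¹.
E_new = (26.7/1)·ln(1.85/102) = 26.70 · (-4.0098) = -107.06 mV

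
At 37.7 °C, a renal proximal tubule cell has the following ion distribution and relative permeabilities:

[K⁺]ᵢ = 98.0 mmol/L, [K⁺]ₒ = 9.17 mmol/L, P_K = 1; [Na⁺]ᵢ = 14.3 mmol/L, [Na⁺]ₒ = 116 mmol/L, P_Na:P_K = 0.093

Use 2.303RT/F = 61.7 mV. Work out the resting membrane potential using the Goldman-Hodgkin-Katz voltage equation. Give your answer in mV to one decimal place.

-43.0 mV

Vm = 61.7 · log₁₀[(Σ P·[cation]ₒ + Σ P·[anion]ᵢ) / (Σ P·[cation]ᵢ + Σ P·[anion]ₒ)]
Numerator = 1×9.17 + 0.093×116 = 19.96
Denominator = 1×98.0 + 0.093×14.3 = 99.33
Vm = 61.7 · log₁₀(0.20093) = 61.7 × (-0.6970) = -43.00 mV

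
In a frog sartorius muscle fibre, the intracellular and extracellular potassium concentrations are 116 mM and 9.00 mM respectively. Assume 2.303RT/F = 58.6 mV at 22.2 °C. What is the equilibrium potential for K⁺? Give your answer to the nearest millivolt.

-65 mV

E = (58.6/z) · log₁₀([K⁺]_out/[K⁺]_in) with z = +1.
= (58.6/1) · log₁₀(9.00/116) = 58.60 · log₁₀(0.07759)
= 58.60 · (-1.1102) = -65.06 mV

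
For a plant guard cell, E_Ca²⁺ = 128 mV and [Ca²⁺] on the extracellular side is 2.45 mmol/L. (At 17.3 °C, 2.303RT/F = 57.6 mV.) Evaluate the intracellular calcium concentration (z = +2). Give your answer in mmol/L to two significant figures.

Nernst: E = (57.6/2) · log₁₀([out]/[in]), so log₁₀([out]/[in]) = 128.0 × 2 / 57.6 = 4.4444.
[out]/[in] = 10^(4.4444) = 2.783e+04.
[in] = 2.45 / 2.783e+04 = 8.805e-05 mmol/L.

0.000088 mmol/L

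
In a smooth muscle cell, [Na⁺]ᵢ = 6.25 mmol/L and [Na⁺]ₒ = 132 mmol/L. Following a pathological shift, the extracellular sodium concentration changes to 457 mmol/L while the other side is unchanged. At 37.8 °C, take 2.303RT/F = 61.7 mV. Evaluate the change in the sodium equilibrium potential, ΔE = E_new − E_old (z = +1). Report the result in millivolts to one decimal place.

E_old = (61.7/1)·log₁₀(132/6.25) = 81.73 mV
E_new = (61.7/1)·log₁₀(457/6.25) = 115.01 mV
ΔE = 115.01 − (81.73) = 33.28 mV

33.3 mV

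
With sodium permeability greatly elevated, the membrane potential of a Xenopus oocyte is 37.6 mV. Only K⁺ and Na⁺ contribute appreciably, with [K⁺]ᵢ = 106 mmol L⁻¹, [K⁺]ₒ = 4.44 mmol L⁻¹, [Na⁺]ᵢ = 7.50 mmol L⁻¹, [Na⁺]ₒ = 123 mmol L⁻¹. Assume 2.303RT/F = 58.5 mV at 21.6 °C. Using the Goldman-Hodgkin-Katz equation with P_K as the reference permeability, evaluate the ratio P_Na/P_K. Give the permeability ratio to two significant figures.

Let α = P_Na/P_K. GHK: Vm = 58.5·log₁₀[(Kₒ + α·Naₒ)/(Kᵢ + α·Naᵢ)].
10^(Vm/58.5) = 10^(37.6/58.5) = 4.3927
So 4.3927·(Kᵢ + α·Naᵢ) = Kₒ + α·Naₒ → α = (4.3927·106.0 − 4.44) / (123.0 − 4.3927·7.5)
α = (465.6 − 4.44) / (123.0 − 32.95) = 461.2/90.05 = 5.121

5.1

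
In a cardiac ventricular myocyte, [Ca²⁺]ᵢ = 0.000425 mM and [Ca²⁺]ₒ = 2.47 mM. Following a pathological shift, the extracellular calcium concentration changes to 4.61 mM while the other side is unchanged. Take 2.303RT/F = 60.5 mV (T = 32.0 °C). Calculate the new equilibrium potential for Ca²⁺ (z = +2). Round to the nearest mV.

After the shift: [Ca²⁺]_out = 4.61, [Ca²⁺]_in = 0.000425 mM.
E_new = (60.5/2)·log₁₀(4.61/0.000425) = 30.25 · (4.0353) = 122.07 mV

122 mV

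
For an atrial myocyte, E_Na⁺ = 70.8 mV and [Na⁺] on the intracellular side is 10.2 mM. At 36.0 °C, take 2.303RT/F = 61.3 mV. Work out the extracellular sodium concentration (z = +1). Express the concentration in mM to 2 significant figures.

150 mM

Nernst: E = (61.3/1) · log₁₀([out]/[in]), so log₁₀([out]/[in]) = 70.8 × 1 / 61.3 = 1.1550.
[out]/[in] = 10^(1.1550) = 14.29.
[out] = 14.29 × 10.2 = 145.7 mM.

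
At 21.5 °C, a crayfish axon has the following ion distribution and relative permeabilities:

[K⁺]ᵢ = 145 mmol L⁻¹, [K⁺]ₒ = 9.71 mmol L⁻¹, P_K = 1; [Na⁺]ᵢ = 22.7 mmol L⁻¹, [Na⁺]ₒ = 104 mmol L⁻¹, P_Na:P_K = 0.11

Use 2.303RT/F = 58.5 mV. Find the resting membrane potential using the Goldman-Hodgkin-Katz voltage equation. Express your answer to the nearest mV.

-49 mV

Vm = 58.5 · log₁₀[(Σ P·[cation]ₒ + Σ P·[anion]ᵢ) / (Σ P·[cation]ᵢ + Σ P·[anion]ₒ)]
Numerator = 1×9.71 + 0.11×104 = 21.15
Denominator = 1×145 + 0.11×22.7 = 147.5
Vm = 58.5 · log₁₀(0.14339) = 58.5 × (-0.8435) = -49.34 mV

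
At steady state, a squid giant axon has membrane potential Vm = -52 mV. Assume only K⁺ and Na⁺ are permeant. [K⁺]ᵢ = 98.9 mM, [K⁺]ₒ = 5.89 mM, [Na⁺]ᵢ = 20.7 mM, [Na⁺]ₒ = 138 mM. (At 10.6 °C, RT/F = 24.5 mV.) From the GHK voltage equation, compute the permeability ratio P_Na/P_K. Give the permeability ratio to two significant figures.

Let α = P_Na/P_K. GHK: Vm = 24.5·ln[(Kₒ + α·Naₒ)/(Kᵢ + α·Naᵢ)].
e^(Vm/24.5) = e^(-52.0/24.5) = 0.11974
So 0.11974·(Kᵢ + α·Naᵢ) = Kₒ + α·Naₒ → α = (0.11974·98.9 − 5.89) / (138.0 − 0.11974·20.7)
α = (11.84 − 5.89) / (138.0 − 2.479) = 5.952/135.5 = 0.04392

0.044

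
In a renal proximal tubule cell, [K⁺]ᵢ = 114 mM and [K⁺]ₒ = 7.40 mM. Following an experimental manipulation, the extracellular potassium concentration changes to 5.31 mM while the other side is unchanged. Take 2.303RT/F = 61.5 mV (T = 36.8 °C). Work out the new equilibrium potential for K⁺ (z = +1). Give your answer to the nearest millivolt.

After the shift: [K⁺]_out = 5.31, [K⁺]_in = 114 mM.
E_new = (61.5/1)·log₁₀(5.31/114) = 61.50 · (-1.3318) = -81.91 mV

-82 mV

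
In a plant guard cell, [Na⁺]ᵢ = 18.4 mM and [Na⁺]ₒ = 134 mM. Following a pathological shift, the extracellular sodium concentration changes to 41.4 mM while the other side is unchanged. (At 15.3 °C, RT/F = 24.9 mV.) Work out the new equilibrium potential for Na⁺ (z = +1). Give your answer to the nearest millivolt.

20 mV

After the shift: [Na⁺]_out = 41.4, [Na⁺]_in = 18.4 mM.
E_new = (24.9/1)·ln(41.4/18.4) = 24.90 · (0.8109) = 20.19 mV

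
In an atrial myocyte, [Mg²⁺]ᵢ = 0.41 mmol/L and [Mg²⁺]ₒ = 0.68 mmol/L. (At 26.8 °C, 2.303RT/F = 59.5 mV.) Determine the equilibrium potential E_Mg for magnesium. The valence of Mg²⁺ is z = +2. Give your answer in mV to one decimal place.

6.5 mV

E = (59.5/z) · log₁₀([Mg²⁺]_out/[Mg²⁺]_in) with z = +2.
= (59.5/2) · log₁₀(0.68/0.41) = 29.75 · log₁₀(1.659)
= 29.75 · (0.2197) = 6.54 mV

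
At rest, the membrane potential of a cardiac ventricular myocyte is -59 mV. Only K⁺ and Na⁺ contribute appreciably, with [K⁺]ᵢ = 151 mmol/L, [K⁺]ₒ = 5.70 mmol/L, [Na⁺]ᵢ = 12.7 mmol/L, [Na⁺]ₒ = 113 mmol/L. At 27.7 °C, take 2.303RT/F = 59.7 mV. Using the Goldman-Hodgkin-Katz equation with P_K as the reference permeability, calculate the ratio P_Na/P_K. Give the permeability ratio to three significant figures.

Let α = P_Na/P_K. GHK: Vm = 59.7·log₁₀[(Kₒ + α·Naₒ)/(Kᵢ + α·Naᵢ)].
10^(Vm/59.7) = 10^(-59.0/59.7) = 0.10274
So 0.10274·(Kᵢ + α·Naᵢ) = Kₒ + α·Naₒ → α = (0.10274·151.0 − 5.7) / (113.0 − 0.10274·12.7)
α = (15.51 − 5.7) / (113.0 − 1.305) = 9.813/111.7 = 0.08786

0.0879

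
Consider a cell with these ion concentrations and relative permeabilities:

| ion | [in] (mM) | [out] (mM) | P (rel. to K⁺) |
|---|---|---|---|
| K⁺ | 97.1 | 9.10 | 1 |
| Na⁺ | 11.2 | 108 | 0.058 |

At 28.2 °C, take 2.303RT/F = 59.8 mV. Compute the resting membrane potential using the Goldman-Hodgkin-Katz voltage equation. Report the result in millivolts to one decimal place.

-48.1 mV

Vm = 59.8 · log₁₀[(Σ P·[cation]ₒ + Σ P·[anion]ᵢ) / (Σ P·[cation]ᵢ + Σ P·[anion]ₒ)]
Numerator = 1×9.10 + 0.058×108 = 15.36
Denominator = 1×97.1 + 0.058×11.2 = 97.75
Vm = 59.8 · log₁₀(0.15718) = 59.8 × (-0.8036) = -48.06 mV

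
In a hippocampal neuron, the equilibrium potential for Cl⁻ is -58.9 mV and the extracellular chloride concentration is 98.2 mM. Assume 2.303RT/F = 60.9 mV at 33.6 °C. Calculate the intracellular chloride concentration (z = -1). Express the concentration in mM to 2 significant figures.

11 mM

Nernst: E = (60.9/-1) · log₁₀([out]/[in]), so log₁₀([out]/[in]) = -58.9 × -1 / 60.9 = 0.9672.
[out]/[in] = 10^(0.9672) = 9.272.
[in] = 98.2 / 9.272 = 10.59 mM.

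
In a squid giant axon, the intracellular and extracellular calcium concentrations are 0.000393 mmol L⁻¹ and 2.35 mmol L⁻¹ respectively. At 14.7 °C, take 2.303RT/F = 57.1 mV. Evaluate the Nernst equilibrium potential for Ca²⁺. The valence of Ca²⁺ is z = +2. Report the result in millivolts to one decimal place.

107.8 mV

E = (57.1/z) · log₁₀([Ca²⁺]_out/[Ca²⁺]_in) with z = +2.
= (57.1/2) · log₁₀(2.35/0.000393) = 28.55 · log₁₀(5980)
= 28.55 · (3.7767) = 107.82 mV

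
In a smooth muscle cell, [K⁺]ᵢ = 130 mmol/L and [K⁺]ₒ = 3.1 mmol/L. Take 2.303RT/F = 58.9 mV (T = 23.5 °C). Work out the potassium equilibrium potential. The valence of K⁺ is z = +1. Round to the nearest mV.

-96 mV

E = (58.9/z) · log₁₀([K⁺]_out/[K⁺]_in) with z = +1.
= (58.9/1) · log₁₀(3.1/130) = 58.90 · log₁₀(0.02385)
= 58.90 · (-1.6226) = -95.57 mV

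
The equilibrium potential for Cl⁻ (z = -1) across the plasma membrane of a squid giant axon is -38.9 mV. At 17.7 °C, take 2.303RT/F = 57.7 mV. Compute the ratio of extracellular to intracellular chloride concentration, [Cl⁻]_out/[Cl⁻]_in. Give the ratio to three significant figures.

4.72

log₁₀([out]/[in]) = E·z/(57.7) = -38.9 × -1 / 57.7 = 0.6742
[out]/[in] = 10^(0.6742) = 4.723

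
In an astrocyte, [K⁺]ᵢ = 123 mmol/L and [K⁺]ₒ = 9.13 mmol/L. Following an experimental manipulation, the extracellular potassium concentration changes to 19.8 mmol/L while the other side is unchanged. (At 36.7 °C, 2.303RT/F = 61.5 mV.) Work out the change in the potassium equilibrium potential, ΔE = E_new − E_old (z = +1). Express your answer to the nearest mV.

21 mV

E_old = (61.5/1)·log₁₀(9.13/123) = -69.46 mV
E_new = (61.5/1)·log₁₀(19.8/123) = -48.78 mV
ΔE = -48.78 − (-69.46) = 20.68 mV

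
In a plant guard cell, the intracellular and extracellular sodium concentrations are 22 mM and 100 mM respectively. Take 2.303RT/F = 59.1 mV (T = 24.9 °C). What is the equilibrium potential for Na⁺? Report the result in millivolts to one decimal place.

38.9 mV

E = (59.1/z) · log₁₀([Na⁺]_out/[Na⁺]_in) with z = +1.
= (59.1/1) · log₁₀(100/22) = 59.10 · log₁₀(4.545)
= 59.10 · (0.6576) = 38.86 mV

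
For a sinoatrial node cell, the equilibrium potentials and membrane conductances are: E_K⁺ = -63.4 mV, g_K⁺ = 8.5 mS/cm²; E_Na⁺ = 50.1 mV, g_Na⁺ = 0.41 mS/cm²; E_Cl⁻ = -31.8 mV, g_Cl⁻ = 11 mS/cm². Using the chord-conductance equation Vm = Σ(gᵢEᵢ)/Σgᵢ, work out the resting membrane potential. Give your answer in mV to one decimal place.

-43.6 mV

Σ gᵢEᵢ = 8.5·(-63.4) + 0.41·(50.1) + 11·(-31.8) = -868.16
Σ gᵢ = 8.5 + 0.41 + 11 = 19.91
Vm = -868.16 / 19.91 = -43.60 mV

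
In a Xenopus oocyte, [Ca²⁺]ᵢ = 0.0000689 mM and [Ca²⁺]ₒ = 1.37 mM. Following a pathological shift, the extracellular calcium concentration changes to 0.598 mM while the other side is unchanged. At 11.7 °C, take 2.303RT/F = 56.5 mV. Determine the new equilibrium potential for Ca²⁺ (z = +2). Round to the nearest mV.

After the shift: [Ca²⁺]_out = 0.598, [Ca²⁺]_in = 0.0000689 mM.
E_new = (56.5/2)·log₁₀(0.598/0.0000689) = 28.25 · (3.9385) = 111.26 mV

111 mV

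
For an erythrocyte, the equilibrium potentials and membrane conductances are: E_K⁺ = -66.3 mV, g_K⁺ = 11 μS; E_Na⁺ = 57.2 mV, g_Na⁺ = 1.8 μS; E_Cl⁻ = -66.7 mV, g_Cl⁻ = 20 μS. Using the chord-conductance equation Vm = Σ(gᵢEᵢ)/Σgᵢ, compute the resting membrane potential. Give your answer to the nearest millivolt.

Σ gᵢEᵢ = 11·(-66.3) + 1.8·(57.2) + 20·(-66.7) = -1960.34
Σ gᵢ = 11 + 1.8 + 20 = 32.8
Vm = -1960.34 / 32.8 = -59.77 mV

-60 mV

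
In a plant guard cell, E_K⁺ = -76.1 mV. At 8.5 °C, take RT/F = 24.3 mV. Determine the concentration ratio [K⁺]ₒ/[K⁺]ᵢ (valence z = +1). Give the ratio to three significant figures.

ln([out]/[in]) = E·z/(24.3) = -76.1 × 1 / 24.3 = -3.1317
[out]/[in] = e^(-3.1317) = 0.04364

0.0436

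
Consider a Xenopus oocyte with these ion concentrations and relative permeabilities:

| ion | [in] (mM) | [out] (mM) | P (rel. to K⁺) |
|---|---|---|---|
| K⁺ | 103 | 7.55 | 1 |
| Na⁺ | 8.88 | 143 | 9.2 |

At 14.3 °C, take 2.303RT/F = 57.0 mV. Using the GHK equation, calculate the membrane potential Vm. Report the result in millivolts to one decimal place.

Vm = 57.0 · log₁₀[(Σ P·[cation]ₒ + Σ P·[anion]ᵢ) / (Σ P·[cation]ᵢ + Σ P·[anion]ₒ)]
Numerator = 1×7.55 + 9.2×143 = 1323
Denominator = 1×103 + 9.2×8.88 = 184.7
Vm = 57.0 · log₁₀(7.1639) = 57.0 × (0.8552) = 48.74 mV

48.7 mV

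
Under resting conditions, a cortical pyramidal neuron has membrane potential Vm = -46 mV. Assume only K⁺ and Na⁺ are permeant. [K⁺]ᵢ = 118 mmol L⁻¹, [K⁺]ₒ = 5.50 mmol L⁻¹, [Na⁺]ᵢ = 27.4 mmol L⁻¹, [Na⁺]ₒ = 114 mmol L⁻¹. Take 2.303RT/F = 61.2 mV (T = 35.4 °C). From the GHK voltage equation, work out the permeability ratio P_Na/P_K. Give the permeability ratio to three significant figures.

0.141

Let α = P_Na/P_K. GHK: Vm = 61.2·log₁₀[(Kₒ + α·Naₒ)/(Kᵢ + α·Naᵢ)].
10^(Vm/61.2) = 10^(-46.0/61.2) = 0.17716
So 0.17716·(Kᵢ + α·Naᵢ) = Kₒ + α·Naₒ → α = (0.17716·118.0 − 5.5) / (114.0 − 0.17716·27.4)
α = (20.9 − 5.5) / (114.0 − 4.854) = 15.4/109.1 = 0.1411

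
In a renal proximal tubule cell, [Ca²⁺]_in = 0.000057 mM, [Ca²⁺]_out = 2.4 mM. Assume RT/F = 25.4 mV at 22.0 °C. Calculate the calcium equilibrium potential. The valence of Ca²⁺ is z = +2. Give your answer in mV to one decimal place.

E = (25.4/z) · ln([Ca²⁺]_out/[Ca²⁺]_in) with z = +2.
= (25.4/2) · ln(2.4/0.000057) = 12.70 · ln(4.211e+04)
= 12.70 · (10.6479) = 135.23 mV

135.2 mV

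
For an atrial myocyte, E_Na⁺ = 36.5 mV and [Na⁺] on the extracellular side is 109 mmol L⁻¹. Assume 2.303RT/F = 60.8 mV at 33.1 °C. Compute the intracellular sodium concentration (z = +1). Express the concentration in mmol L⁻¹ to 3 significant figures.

Nernst: E = (60.8/1) · log₁₀([out]/[in]), so log₁₀([out]/[in]) = 36.5 × 1 / 60.8 = 0.6003.
[out]/[in] = 10^(0.6003) = 3.984.
[in] = 109 / 3.984 = 27.36 mmol L⁻¹.

27.4 mmol L⁻¹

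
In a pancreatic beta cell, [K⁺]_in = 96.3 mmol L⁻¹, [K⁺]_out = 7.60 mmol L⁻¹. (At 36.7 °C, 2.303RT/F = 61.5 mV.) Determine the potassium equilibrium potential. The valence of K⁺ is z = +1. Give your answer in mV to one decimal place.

E = (61.5/z) · log₁₀([K⁺]_out/[K⁺]_in) with z = +1.
= (61.5/1) · log₁₀(7.60/96.3) = 61.50 · log₁₀(0.07892)
= 61.50 · (-1.1028) = -67.82 mV

-67.8 mV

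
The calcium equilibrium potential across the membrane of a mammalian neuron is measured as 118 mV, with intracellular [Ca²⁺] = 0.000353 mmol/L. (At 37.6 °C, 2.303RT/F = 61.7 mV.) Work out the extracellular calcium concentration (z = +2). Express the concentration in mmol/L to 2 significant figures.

Nernst: E = (61.7/2) · log₁₀([out]/[in]), so log₁₀([out]/[in]) = 118.0 × 2 / 61.7 = 3.8250.
[out]/[in] = 10^(3.8250) = 6683.
[out] = 6683 × 0.000353 = 2.359 mmol/L.

2.4 mmol/L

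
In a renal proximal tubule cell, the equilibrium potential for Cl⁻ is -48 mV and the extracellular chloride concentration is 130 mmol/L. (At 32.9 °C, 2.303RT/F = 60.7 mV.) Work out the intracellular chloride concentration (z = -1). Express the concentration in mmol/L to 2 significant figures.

21 mmol/L

Nernst: E = (60.7/-1) · log₁₀([out]/[in]), so log₁₀([out]/[in]) = -48.0 × -1 / 60.7 = 0.7908.
[out]/[in] = 10^(0.7908) = 6.177.
[in] = 130 / 6.177 = 21.05 mmol/L.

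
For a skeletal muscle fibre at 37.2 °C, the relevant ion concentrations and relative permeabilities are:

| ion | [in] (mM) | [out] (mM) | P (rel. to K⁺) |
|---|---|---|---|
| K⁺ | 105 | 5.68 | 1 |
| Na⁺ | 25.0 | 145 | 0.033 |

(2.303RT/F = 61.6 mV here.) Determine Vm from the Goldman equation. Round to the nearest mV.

Vm = 61.6 · log₁₀[(Σ P·[cation]ₒ + Σ P·[anion]ᵢ) / (Σ P·[cation]ᵢ + Σ P·[anion]ₒ)]
Numerator = 1×5.68 + 0.033×145 = 10.46
Denominator = 1×105 + 0.033×25.0 = 105.8
Vm = 61.6 · log₁₀(0.09889) = 61.6 × (-1.0048) = -61.90 mV

-62 mV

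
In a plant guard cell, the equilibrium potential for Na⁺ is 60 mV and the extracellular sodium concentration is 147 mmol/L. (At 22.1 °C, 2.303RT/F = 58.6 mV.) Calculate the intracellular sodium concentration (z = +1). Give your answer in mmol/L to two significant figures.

14 mmol/L

Nernst: E = (58.6/1) · log₁₀([out]/[in]), so log₁₀([out]/[in]) = 60.0 × 1 / 58.6 = 1.0239.
[out]/[in] = 10^(1.0239) = 10.57.
[in] = 147 / 10.57 = 13.91 mmol/L.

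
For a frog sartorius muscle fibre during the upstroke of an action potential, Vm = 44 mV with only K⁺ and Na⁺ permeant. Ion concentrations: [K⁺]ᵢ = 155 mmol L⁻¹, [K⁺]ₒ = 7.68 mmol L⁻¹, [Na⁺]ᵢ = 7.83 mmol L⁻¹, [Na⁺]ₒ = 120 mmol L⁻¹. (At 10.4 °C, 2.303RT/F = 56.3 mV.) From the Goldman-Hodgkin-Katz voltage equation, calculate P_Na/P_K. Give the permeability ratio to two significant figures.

Let α = P_Na/P_K. GHK: Vm = 56.3·log₁₀[(Kₒ + α·Naₒ)/(Kᵢ + α·Naᵢ)].
10^(Vm/56.3) = 10^(44.0/56.3) = 6.0468
So 6.0468·(Kᵢ + α·Naᵢ) = Kₒ + α·Naₒ → α = (6.0468·155.0 − 7.68) / (120.0 − 6.0468·7.83)
α = (937.3 − 7.68) / (120.0 − 47.35) = 929.6/72.65 = 12.79

13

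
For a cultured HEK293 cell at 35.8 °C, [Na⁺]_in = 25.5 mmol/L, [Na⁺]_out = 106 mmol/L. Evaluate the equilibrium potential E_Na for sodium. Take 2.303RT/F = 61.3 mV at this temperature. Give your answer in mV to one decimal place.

37.9 mV

E = (61.3/z) · log₁₀([Na⁺]_out/[Na⁺]_in) with z = +1.
= (61.3/1) · log₁₀(106/25.5) = 61.30 · log₁₀(4.157)
= 61.30 · (0.6188) = 37.93 mV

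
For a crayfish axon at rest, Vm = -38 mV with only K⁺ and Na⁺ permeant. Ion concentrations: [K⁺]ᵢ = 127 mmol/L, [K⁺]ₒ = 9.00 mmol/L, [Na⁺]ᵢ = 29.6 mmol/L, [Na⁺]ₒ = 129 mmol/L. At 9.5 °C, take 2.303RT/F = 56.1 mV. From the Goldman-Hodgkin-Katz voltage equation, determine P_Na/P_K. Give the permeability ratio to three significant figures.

0.144

Let α = P_Na/P_K. GHK: Vm = 56.1·log₁₀[(Kₒ + α·Naₒ)/(Kᵢ + α·Naᵢ)].
10^(Vm/56.1) = 10^(-38.0/56.1) = 0.2102
So 0.2102·(Kᵢ + α·Naᵢ) = Kₒ + α·Naₒ → α = (0.2102·127.0 − 9.0) / (129.0 − 0.2102·29.6)
α = (26.7 − 9.0) / (129.0 − 6.222) = 17.7/122.8 = 0.1441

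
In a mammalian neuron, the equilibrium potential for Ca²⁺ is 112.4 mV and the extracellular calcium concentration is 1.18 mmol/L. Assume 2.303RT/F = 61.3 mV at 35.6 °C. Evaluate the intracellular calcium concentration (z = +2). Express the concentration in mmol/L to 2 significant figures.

0.00025 mmol/L

Nernst: E = (61.3/2) · log₁₀([out]/[in]), so log₁₀([out]/[in]) = 112.4 × 2 / 61.3 = 3.6672.
[out]/[in] = 10^(3.6672) = 4647.
[in] = 1.18 / 4647 = 0.0002539 mmol/L.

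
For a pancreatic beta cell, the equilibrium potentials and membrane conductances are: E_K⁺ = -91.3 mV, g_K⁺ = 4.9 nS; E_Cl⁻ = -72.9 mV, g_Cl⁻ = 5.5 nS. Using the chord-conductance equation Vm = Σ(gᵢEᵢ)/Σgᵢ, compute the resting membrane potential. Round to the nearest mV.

Σ gᵢEᵢ = 4.9·(-91.3) + 5.5·(-72.9) = -848.32
Σ gᵢ = 4.9 + 5.5 = 10.4
Vm = -848.32 / 10.4 = -81.57 mV

-82 mV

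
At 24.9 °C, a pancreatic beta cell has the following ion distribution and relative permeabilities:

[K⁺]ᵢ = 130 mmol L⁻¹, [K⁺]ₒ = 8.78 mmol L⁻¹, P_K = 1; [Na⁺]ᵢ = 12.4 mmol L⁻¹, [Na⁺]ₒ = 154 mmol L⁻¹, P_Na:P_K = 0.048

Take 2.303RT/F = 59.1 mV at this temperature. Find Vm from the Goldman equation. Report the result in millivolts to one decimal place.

Vm = 59.1 · log₁₀[(Σ P·[cation]ₒ + Σ P·[anion]ᵢ) / (Σ P·[cation]ᵢ + Σ P·[anion]ₒ)]
Numerator = 1×8.78 + 0.048×154 = 16.17
Denominator = 1×130 + 0.048×12.4 = 130.6
Vm = 59.1 · log₁₀(0.12383) = 59.1 × (-0.9072) = -53.61 mV

-53.6 mV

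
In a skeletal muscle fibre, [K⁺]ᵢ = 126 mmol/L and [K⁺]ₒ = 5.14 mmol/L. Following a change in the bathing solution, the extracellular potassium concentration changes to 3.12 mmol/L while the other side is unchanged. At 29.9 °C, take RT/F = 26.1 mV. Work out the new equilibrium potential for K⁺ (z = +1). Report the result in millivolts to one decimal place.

-96.5 mV

After the shift: [K⁺]_out = 3.12, [K⁺]_in = 126 mmol/L.
E_new = (26.1/1)·ln(3.12/126) = 26.10 · (-3.6984) = -96.53 mV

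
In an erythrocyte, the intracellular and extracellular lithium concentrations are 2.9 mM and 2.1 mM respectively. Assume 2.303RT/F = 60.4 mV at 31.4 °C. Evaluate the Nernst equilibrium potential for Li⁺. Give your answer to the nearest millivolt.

-8 mV

E = (60.4/z) · log₁₀([Li⁺]_out/[Li⁺]_in) with z = +1.
= (60.4/1) · log₁₀(2.1/2.9) = 60.40 · log₁₀(0.7241)
= 60.40 · (-0.1402) = -8.47 mV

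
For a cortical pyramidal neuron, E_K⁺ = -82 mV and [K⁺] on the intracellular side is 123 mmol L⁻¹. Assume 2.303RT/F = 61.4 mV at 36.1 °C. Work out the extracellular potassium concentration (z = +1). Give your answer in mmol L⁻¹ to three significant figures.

Nernst: E = (61.4/1) · log₁₀([out]/[in]), so log₁₀([out]/[in]) = -82.0 × 1 / 61.4 = -1.3355.
[out]/[in] = 10^(-1.3355) = 0.04618.
[out] = 0.04618 × 123 = 5.681 mmol L⁻¹.

5.68 mmol L⁻¹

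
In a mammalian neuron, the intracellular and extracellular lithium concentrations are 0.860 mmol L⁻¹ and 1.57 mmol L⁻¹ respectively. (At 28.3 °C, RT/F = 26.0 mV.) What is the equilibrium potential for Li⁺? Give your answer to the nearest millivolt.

E = (26.0/z) · ln([Li⁺]_out/[Li⁺]_in) with z = +1.
= (26.0/1) · ln(1.57/0.860) = 26.00 · ln(1.826)
= 26.00 · (0.6019) = 15.65 mV

16 mV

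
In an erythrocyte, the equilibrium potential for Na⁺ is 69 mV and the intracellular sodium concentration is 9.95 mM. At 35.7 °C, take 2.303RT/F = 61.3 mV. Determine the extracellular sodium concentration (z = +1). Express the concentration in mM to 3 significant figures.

133 mM

Nernst: E = (61.3/1) · log₁₀([out]/[in]), so log₁₀([out]/[in]) = 69.0 × 1 / 61.3 = 1.1256.
[out]/[in] = 10^(1.1256) = 13.35.
[out] = 13.35 × 9.95 = 132.9 mM.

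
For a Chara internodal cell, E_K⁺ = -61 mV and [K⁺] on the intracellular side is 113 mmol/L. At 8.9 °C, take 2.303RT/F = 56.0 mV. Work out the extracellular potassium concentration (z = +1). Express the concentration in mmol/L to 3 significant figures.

Nernst: E = (56.0/1) · log₁₀([out]/[in]), so log₁₀([out]/[in]) = -61.0 × 1 / 56.0 = -1.0893.
[out]/[in] = 10^(-1.0893) = 0.08142.
[out] = 0.08142 × 113 = 9.2 mmol/L.

9.20 mmol/L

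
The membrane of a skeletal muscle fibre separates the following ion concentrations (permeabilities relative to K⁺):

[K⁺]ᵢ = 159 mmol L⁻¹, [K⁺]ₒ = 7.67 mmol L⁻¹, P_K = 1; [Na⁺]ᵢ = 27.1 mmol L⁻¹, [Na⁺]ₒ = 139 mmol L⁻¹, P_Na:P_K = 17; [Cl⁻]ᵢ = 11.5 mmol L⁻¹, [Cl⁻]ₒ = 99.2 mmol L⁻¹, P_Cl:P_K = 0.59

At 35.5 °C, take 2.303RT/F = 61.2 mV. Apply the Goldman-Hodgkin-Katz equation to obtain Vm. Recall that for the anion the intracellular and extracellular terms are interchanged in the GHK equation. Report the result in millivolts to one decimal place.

33.3 mV

Vm = 61.2 · log₁₀[(Σ P·[cation]ₒ + Σ P·[anion]ᵢ) / (Σ P·[cation]ᵢ + Σ P·[anion]ₒ)]
Numerator = 1×7.67 + 17×139 + 0.59×11.5 = 2377
Denominator = 1×159 + 17×27.1 + 0.59×99.2 = 678.2
Vm = 61.2 · log₁₀(3.5054) = 61.2 × (0.5447) = 33.34 mV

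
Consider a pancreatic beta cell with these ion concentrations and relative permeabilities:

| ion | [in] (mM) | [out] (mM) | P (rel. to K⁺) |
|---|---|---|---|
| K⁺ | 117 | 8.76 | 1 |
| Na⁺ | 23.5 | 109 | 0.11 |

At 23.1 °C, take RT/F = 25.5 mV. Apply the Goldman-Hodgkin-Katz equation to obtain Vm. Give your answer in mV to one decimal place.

-44.7 mV

Vm = 25.5 · ln[(Σ P·[cation]ₒ + Σ P·[anion]ᵢ) / (Σ P·[cation]ᵢ + Σ P·[anion]ₒ)]
Numerator = 1×8.76 + 0.11×109 = 20.75
Denominator = 1×117 + 0.11×23.5 = 119.6
Vm = 25.5 · ln(0.17352) = 25.5 × (-1.7515) = -44.66 mV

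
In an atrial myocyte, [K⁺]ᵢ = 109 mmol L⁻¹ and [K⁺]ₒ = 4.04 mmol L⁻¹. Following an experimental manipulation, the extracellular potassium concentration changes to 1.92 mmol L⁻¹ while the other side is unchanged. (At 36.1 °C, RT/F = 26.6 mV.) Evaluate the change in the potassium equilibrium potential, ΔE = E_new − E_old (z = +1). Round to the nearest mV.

-20 mV

E_old = (26.6/1)·ln(4.04/109) = -87.65 mV
E_new = (26.6/1)·ln(1.92/109) = -107.44 mV
ΔE = -107.44 − (-87.65) = -19.79 mV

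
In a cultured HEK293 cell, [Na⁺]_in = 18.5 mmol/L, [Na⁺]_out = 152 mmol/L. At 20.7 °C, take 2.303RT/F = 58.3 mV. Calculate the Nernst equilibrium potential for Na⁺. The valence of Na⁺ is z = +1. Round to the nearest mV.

E = (58.3/z) · log₁₀([Na⁺]_out/[Na⁺]_in) with z = +1.
= (58.3/1) · log₁₀(152/18.5) = 58.30 · log₁₀(8.216)
= 58.30 · (0.9147) = 53.33 mV

53 mV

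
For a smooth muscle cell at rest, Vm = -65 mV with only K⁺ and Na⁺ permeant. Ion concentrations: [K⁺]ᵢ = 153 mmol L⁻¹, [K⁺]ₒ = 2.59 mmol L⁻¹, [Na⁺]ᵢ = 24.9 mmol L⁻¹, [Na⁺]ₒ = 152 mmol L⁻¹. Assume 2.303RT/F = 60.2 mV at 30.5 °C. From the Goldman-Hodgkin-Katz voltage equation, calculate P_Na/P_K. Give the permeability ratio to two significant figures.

0.068

Let α = P_Na/P_K. GHK: Vm = 60.2·log₁₀[(Kₒ + α·Naₒ)/(Kᵢ + α·Naᵢ)].
10^(Vm/60.2) = 10^(-65.0/60.2) = 0.083227
So 0.083227·(Kᵢ + α·Naᵢ) = Kₒ + α·Naₒ → α = (0.083227·153.0 − 2.59) / (152.0 − 0.083227·24.9)
α = (12.73 − 2.59) / (152.0 − 2.072) = 10.14/149.9 = 0.06766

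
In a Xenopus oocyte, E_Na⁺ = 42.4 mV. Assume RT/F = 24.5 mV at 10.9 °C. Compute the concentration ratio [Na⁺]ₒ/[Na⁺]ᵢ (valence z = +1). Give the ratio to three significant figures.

ln([out]/[in]) = E·z/(24.5) = 42.4 × 1 / 24.5 = 1.7306
[out]/[in] = e^(1.7306) = 5.644

5.64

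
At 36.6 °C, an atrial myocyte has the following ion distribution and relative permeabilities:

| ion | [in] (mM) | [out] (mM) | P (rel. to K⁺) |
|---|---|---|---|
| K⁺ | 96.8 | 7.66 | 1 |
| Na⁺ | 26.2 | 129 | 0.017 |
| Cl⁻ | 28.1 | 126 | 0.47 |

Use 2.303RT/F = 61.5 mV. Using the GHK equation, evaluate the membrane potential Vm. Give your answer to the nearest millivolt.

Vm = 61.5 · log₁₀[(Σ P·[cation]ₒ + Σ P·[anion]ᵢ) / (Σ P·[cation]ᵢ + Σ P·[anion]ₒ)]
Numerator = 1×7.66 + 0.017×129 + 0.47×28.1 = 23.06
Denominator = 1×96.8 + 0.017×26.2 + 0.47×126 = 156.5
Vm = 61.5 · log₁₀(0.14738) = 61.5 × (-0.8316) = -51.14 mV

-51 mV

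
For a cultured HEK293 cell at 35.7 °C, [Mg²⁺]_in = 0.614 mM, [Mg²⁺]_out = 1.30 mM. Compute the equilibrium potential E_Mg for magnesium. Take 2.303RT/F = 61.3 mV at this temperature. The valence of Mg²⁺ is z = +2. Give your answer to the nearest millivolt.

E = (61.3/z) · log₁₀([Mg²⁺]_out/[Mg²⁺]_in) with z = +2.
= (61.3/2) · log₁₀(1.30/0.614) = 30.65 · log₁₀(2.117)
= 30.65 · (0.3258) = 9.99 mV

10 mV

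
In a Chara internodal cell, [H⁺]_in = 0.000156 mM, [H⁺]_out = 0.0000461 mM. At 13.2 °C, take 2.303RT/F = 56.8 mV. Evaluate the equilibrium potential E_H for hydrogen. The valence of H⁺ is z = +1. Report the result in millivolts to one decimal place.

-30.1 mV

E = (56.8/z) · log₁₀([H⁺]_out/[H⁺]_in) with z = +1.
= (56.8/1) · log₁₀(0.0000461/0.000156) = 56.80 · log₁₀(0.2955)
= 56.80 · (-0.5294) = -30.07 mV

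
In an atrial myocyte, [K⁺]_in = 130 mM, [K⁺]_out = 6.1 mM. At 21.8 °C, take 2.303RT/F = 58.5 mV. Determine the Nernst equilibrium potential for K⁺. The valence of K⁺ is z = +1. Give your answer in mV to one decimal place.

-77.7 mV

E = (58.5/z) · log₁₀([K⁺]_out/[K⁺]_in) with z = +1.
= (58.5/1) · log₁₀(6.1/130) = 58.50 · log₁₀(0.04692)
= 58.50 · (-1.3286) = -77.72 mV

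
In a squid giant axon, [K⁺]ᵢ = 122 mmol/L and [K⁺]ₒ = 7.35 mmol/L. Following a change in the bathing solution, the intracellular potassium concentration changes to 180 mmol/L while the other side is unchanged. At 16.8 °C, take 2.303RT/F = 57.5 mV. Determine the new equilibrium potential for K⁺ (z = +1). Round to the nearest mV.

After the shift: [K⁺]_out = 7.35, [K⁺]_in = 180 mmol/L.
E_new = (57.5/1)·log₁₀(7.35/180) = 57.50 · (-1.3890) = -79.87 mV

-80 mV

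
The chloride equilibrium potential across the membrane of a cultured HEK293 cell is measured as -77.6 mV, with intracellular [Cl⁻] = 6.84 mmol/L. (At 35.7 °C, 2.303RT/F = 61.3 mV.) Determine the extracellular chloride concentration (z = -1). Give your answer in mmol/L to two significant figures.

Nernst: E = (61.3/-1) · log₁₀([out]/[in]), so log₁₀([out]/[in]) = -77.6 × -1 / 61.3 = 1.2659.
[out]/[in] = 10^(1.2659) = 18.45.
[out] = 18.45 × 6.84 = 126.2 mmol/L.

130 mmol/L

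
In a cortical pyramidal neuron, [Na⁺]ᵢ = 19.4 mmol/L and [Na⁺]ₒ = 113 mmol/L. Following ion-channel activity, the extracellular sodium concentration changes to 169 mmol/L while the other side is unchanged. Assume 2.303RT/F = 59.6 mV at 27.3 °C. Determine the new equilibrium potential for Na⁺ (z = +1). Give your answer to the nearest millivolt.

56 mV

After the shift: [Na⁺]_out = 169, [Na⁺]_in = 19.4 mmol/L.
E_new = (59.6/1)·log₁₀(169/19.4) = 59.60 · (0.9401) = 56.03 mV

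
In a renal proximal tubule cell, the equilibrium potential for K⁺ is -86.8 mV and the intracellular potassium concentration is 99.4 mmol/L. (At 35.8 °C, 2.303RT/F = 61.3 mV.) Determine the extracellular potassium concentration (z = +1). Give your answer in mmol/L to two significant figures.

3.8 mmol/L

Nernst: E = (61.3/1) · log₁₀([out]/[in]), so log₁₀([out]/[in]) = -86.8 × 1 / 61.3 = -1.4160.
[out]/[in] = 10^(-1.4160) = 0.03837.
[out] = 0.03837 × 99.4 = 3.814 mmol/L.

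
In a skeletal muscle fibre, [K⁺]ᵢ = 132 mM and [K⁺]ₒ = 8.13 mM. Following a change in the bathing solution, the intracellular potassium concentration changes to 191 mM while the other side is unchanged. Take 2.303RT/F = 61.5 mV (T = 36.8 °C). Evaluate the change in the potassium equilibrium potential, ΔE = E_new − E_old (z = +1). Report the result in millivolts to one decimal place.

E_old = (61.5/1)·log₁₀(8.13/132) = -74.44 mV
E_new = (61.5/1)·log₁₀(8.13/191) = -84.31 mV
ΔE = -84.31 − (-74.44) = -9.87 mV

-9.9 mV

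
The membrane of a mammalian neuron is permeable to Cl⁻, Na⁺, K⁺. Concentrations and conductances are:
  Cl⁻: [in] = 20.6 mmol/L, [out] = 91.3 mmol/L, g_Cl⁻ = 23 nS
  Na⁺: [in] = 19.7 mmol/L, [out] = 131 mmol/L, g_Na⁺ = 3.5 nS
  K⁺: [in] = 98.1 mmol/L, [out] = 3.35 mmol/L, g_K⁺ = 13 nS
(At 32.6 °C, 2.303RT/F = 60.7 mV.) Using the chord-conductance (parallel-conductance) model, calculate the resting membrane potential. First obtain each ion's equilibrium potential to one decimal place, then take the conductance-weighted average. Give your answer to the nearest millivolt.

-48 mV

E_Cl⁻ = (60.7/-1)·log₁₀(91.3/20.6) = -39.2 mV
E_Na⁺ = (60.7/1)·log₁₀(131/19.7) = 49.9 mV
E_K⁺ = (60.7/1)·log₁₀(3.35/98.1) = -89.0 mV
Vm = (Σ gᵢEᵢ)/(Σ gᵢ) = (23·-39.2 + 3.5·49.9 + 13·-89.0) / (23 + 3.5 + 13)
= -1883.95 / 39.5 = -47.69 mV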